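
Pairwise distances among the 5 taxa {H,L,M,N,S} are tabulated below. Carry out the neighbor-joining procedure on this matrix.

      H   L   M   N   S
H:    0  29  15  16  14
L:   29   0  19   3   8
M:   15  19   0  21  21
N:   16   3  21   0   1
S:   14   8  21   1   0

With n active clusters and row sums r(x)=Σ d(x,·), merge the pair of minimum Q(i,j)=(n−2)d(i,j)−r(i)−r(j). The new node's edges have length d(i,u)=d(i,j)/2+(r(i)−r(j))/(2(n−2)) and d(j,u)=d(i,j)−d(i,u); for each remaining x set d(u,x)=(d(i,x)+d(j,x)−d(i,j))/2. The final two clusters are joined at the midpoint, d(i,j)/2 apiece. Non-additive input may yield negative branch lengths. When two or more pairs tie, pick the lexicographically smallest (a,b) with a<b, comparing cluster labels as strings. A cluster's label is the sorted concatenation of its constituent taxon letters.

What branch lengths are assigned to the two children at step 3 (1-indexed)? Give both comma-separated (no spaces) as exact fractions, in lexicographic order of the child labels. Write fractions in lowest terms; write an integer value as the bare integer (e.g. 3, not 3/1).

21/8,37/8

step 1: merge (H,M) at d=15, Q=-105; branch lengths H→43/6, M→47/6; new cluster HM
  updated: d(HM,L)=33/2, d(HM,N)=11, d(HM,S)=10
step 2: merge (HM,S) at d=10, Q=-73/2; branch lengths HM→77/8, S→3/8; new cluster HMS
  updated: d(HMS,L)=29/4, d(HMS,N)=1
step 3: merge (HMS,L) at d=29/4, Q=-45/4; branch lengths HMS→21/8, L→37/8; new cluster HLMS
  updated: d(HLMS,N)=-13/8
step 4: merge (HLMS,N) at d=-13/8; branch lengths HLMS→-13/16, N→-13/16; new cluster HLMNS
final tree: ((((H:43/6,M:47/6):77/8,S:3/8):21/8,L:37/8):-13/16,N:-13/16)
total length: 245/8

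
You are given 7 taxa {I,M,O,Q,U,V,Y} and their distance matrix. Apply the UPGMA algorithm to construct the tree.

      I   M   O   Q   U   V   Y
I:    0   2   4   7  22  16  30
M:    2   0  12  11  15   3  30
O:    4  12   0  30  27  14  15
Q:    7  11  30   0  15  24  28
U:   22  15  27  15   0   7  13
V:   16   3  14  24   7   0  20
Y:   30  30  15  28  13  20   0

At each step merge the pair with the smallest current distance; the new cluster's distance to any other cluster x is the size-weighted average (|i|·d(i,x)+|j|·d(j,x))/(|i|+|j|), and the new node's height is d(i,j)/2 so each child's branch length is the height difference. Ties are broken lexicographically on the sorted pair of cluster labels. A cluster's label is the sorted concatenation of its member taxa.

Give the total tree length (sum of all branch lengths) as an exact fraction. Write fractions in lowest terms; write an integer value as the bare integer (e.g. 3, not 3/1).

1. join I+M (d=2) ⇒ IM; edges |I|=1, |M|=1
  updated: d(IM,O)=8, d(IM,Q)=9, d(IM,U)=37/2, d(IM,V)=19/2, d(IM,Y)=30
2. join U+V (d=7) ⇒ UV; edges |U|=7/2, |V|=7/2
  updated: d(IM,UV)=14, d(O,UV)=41/2, d(Q,UV)=39/2, d(UV,Y)=33/2
3. join IM+O (d=8) ⇒ IMO; edges |IM|=3, |O|=4
  updated: d(IMO,Q)=16, d(IMO,UV)=97/6, d(IMO,Y)=25
4. join IMO+Q (d=16) ⇒ IMOQ; edges |IMO|=4, |Q|=8
  updated: d(IMOQ,UV)=17, d(IMOQ,Y)=103/4
5. join UV+Y (d=33/2) ⇒ UVY; edges |UV|=19/4, |Y|=33/4
  updated: d(IMOQ,UVY)=239/12
6. join IMOQ+UVY (d=239/12) ⇒ IMOQUVY; edges |IMOQ|=47/24, |UVY|=41/24
final tree: ((((I:1,M:1):3,O:4):4,Q:8):47/24,((U:7/2,V:7/2):19/4,Y:33/4):41/24)
total length: 134/3

134/3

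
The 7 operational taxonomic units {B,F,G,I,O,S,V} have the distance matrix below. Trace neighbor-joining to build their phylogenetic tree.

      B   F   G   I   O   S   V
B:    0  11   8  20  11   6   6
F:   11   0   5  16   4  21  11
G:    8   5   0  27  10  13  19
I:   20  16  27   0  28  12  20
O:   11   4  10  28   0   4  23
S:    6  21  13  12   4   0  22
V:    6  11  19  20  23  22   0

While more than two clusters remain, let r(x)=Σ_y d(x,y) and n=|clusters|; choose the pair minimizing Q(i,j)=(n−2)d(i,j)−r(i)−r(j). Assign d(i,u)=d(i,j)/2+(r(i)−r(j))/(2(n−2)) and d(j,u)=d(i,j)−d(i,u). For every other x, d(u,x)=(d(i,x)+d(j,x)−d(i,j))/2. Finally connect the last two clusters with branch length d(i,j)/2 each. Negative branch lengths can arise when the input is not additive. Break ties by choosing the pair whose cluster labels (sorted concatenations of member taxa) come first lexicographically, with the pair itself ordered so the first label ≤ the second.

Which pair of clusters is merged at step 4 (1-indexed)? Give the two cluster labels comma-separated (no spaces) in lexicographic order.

BISV,G

iteration 1: select I,S (d=12, Q=-141); attach at lengths (21/2, 3/2); label the merged cluster IS
  updated: d(B,IS)=7, d(F,IS)=25/2, d(G,IS)=14, d(IS,O)=10, d(IS,V)=15
iteration 2: select B,V (d=6, Q=-93); attach at lengths (-7/8, 55/8); label the merged cluster BV
  updated: d(BV,F)=8, d(BV,G)=21/2, d(BV,IS)=8, d(BV,O)=14
iteration 3: select BV,IS (d=8, Q=-61); attach at lengths (10/3, 14/3); label the merged cluster BISV
  updated: d(BISV,F)=25/4, d(BISV,G)=33/4, d(BISV,O)=8
iteration 4: select BISV,G (d=33/4, Q=-117/4); attach at lengths (63/16, 69/16); label the merged cluster BGISV
  updated: d(BGISV,F)=3/2, d(BGISV,O)=39/8
iteration 5: select BGISV,F (d=3/2, Q=-83/8); attach at lengths (19/16, 5/16); label the merged cluster BFGISV
  updated: d(BFGISV,O)=59/16
iteration 6: select BFGISV,O (d=59/16); attach at lengths (59/32, 59/32); label the merged cluster BFGIOSV
final tree: (((((B:-7/8,V:55/8):10/3,(I:21/2,S:3/2):14/3):63/16,G:69/16):19/16,F:5/16):59/32,O:59/32)
total length: 631/16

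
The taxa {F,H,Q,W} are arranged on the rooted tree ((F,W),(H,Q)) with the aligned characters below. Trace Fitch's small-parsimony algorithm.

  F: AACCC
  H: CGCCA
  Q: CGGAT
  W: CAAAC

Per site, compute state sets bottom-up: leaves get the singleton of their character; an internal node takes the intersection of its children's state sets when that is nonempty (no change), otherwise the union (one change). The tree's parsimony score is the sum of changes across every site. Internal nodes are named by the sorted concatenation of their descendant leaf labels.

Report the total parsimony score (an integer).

8

[col 0] FW: children F:{A}, W:{C} ∪→ {A,C}; cost 1
[col 0] HQ: children H:{C}, Q:{C} ∩→ {C}; cost 0
[col 0] FHQW: children FW:{A,C}, HQ:{C} ∩→ {C}; cost 0
[col 1] FW: children F:{A}, W:{A} ∩→ {A}; cost 0
[col 1] HQ: children H:{G}, Q:{G} ∩→ {G}; cost 0
[col 1] FHQW: children FW:{A}, HQ:{G} ∪→ {A,G}; cost 1
[col 2] FW: children F:{C}, W:{A} ∪→ {A,C}; cost 1
[col 2] HQ: children H:{C}, Q:{G} ∪→ {C,G}; cost 1
[col 2] FHQW: children FW:{A,C}, HQ:{C,G} ∩→ {C}; cost 0
[col 3] FW: children F:{C}, W:{A} ∪→ {A,C}; cost 1
[col 3] HQ: children H:{C}, Q:{A} ∪→ {A,C}; cost 1
[col 3] FHQW: children FW:{A,C}, HQ:{A,C} ∩→ {A,C}; cost 0
[col 4] FW: children F:{C}, W:{C} ∩→ {C}; cost 0
[col 4] HQ: children H:{A}, Q:{T} ∪→ {A,T}; cost 1
[col 4] FHQW: children FW:{C}, HQ:{A,T} ∪→ {A,C,T}; cost 1
per-site changes: [1, 1, 2, 2, 2]; total = 8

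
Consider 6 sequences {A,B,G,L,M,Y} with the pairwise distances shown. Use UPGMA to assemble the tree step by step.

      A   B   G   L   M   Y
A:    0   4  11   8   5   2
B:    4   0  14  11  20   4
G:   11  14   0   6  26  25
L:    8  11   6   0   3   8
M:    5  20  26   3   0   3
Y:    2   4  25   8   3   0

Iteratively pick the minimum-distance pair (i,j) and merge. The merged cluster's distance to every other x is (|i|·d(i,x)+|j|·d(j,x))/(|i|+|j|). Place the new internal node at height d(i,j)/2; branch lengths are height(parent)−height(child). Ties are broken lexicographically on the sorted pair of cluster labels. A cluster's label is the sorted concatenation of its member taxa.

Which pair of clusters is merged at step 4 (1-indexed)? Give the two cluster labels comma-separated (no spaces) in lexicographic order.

ABY,LM

step 1: merge (A,Y) at d=2; branch lengths A→1, Y→1; new cluster AY
  updated: d(AY,B)=4, d(AY,G)=18, d(AY,L)=8, d(AY,M)=4
step 2: merge (L,M) at d=3; branch lengths L→3/2, M→3/2; new cluster LM
  updated: d(AY,LM)=6, d(B,LM)=31/2, d(G,LM)=16
step 3: merge (AY,B) at d=4; branch lengths AY→1, B→2; new cluster ABY
  updated: d(ABY,G)=50/3, d(ABY,LM)=55/6
step 4: merge (ABY,LM) at d=55/6; branch lengths ABY→31/12, LM→37/12; new cluster ABLMY
  updated: d(ABLMY,G)=82/5
step 5: merge (ABLMY,G) at d=82/5; branch lengths ABLMY→217/60, G→41/5; new cluster ABGLMY
final tree: ((((A:1,Y:1):1,B:2):31/12,(L:3/2,M:3/2):37/12):217/60,G:41/5)
total length: 1529/60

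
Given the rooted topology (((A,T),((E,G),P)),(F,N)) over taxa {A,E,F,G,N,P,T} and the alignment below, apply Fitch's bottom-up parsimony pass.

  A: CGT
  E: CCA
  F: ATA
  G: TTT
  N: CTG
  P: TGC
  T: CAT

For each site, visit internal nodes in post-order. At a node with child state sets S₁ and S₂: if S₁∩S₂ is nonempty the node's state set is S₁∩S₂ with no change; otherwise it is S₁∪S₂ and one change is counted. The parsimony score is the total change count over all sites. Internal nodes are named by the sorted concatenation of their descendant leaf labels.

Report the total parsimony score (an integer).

11

AT@0: {C} ∩ {C} = {C} (intersection, +0)
EG@0: {C} ∪ {T} = {C,T} (union, +1)
EGP@0: {C,T} ∩ {T} = {T} (intersection, +0)
AEGPT@0: {C} ∪ {T} = {C,T} (union, +1)
FN@0: {A} ∪ {C} = {A,C} (union, +1)
AEFGNPT@0: {C,T} ∩ {A,C} = {C} (intersection, +0)
AT@1: {G} ∪ {A} = {A,G} (union, +1)
EG@1: {C} ∪ {T} = {C,T} (union, +1)
EGP@1: {C,T} ∪ {G} = {C,G,T} (union, +1)
AEGPT@1: {A,G} ∩ {C,G,T} = {G} (intersection, +0)
FN@1: {T} ∩ {T} = {T} (intersection, +0)
AEFGNPT@1: {G} ∪ {T} = {G,T} (union, +1)
AT@2: {T} ∩ {T} = {T} (intersection, +0)
EG@2: {A} ∪ {T} = {A,T} (union, +1)
EGP@2: {A,T} ∪ {C} = {A,C,T} (union, +1)
AEGPT@2: {T} ∩ {A,C,T} = {T} (intersection, +0)
FN@2: {A} ∪ {G} = {A,G} (union, +1)
AEFGNPT@2: {T} ∪ {A,G} = {A,G,T} (union, +1)
per-site changes: [3, 4, 4]; total = 11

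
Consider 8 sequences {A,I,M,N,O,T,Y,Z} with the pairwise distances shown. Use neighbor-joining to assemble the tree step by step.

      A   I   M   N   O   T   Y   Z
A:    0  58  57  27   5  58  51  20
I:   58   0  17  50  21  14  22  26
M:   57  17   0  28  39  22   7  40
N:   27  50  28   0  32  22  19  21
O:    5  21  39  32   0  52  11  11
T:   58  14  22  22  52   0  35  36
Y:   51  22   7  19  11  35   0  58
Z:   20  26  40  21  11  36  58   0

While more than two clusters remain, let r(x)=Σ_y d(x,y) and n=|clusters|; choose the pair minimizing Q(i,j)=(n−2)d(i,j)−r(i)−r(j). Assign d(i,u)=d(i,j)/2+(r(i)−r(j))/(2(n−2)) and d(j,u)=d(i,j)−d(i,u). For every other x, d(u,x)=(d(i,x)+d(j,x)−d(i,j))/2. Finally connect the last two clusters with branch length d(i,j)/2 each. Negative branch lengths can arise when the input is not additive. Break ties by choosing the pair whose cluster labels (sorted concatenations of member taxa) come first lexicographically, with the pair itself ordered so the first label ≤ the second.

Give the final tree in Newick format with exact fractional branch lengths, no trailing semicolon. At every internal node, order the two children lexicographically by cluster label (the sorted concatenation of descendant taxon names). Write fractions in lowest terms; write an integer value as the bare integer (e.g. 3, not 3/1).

((((((A:45/4,O:-25/4):149/20,Z:111/20):347/32,N:213/32):355/32,(I:253/48,T:419/48):219/32):213/32,M:37/16):75/32,Y:75/32)

1. join A+O (d=5, Q=-417) ⇒ AO; edges |A|=45/4, |O|=-25/4
  updated: d(AO,I)=37, d(AO,M)=91/2, d(AO,N)=27, d(AO,T)=105/2, d(AO,Y)=57/2, d(AO,Z)=13
2. join AO+Z (d=13, Q=-665/2) ⇒ AOZ; edges |AO|=149/20, |Z|=111/20
  updated: d(AOZ,I)=25, d(AOZ,M)=145/4, d(AOZ,N)=35/2, d(AOZ,T)=151/4, d(AOZ,Y)=147/4
3. join AOZ+N (d=35/2, Q=-879/4) ⇒ ANOZ; edges |AOZ|=347/32, |N|=213/32
  updated: d(ANOZ,I)=115/4, d(ANOZ,M)=187/8, d(ANOZ,T)=169/8, d(ANOZ,Y)=153/8
4. join I+T (d=14, Q=-1055/8) ⇒ IT; edges |I|=253/48, |T|=419/48
  updated: d(ANOZ,IT)=287/16, d(IT,M)=25/2, d(IT,Y)=43/2
5. join ANOZ+IT (d=287/16, Q=-153/2) ⇒ AINOTZ; edges |ANOZ|=355/32, |IT|=219/32
  updated: d(AINOTZ,M)=287/32, d(AINOTZ,Y)=363/32
6. join AINOTZ+M (d=287/32, Q=-437/16) ⇒ AIMNOTZ; edges |AINOTZ|=213/32, |M|=37/16
  updated: d(AIMNOTZ,Y)=75/16
7. join AIMNOTZ+Y (d=75/16) ⇒ AIMNOTYZ; edges |AIMNOTZ|=75/32, |Y|=75/32
final tree: ((((((A:45/4,O:-25/4):149/20,Z:111/20):347/32,N:213/32):355/32,(I:253/48,T:419/48):219/32):213/32,M:37/16):75/32,Y:75/32)
total length: 2595/32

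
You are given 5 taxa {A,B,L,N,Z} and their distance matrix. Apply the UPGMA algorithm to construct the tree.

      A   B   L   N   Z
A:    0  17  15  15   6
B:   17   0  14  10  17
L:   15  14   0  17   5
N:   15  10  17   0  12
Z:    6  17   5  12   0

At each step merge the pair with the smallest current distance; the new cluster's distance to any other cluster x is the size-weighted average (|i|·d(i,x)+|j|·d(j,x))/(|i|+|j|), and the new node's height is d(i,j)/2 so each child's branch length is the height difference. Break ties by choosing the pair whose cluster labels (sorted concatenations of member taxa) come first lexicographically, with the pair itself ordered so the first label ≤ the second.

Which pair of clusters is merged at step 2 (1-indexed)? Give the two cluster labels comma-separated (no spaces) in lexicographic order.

B,N

1. join L+Z (d=5) ⇒ LZ; edges |L|=5/2, |Z|=5/2
  updated: d(A,LZ)=21/2, d(B,LZ)=31/2, d(LZ,N)=29/2
2. join B+N (d=10) ⇒ BN; edges |B|=5, |N|=5
  updated: d(A,BN)=16, d(BN,LZ)=15
3. join A+LZ (d=21/2) ⇒ ALZ; edges |A|=21/4, |LZ|=11/4
  updated: d(ALZ,BN)=46/3
4. join ALZ+BN (d=46/3) ⇒ ABLNZ; edges |ALZ|=29/12, |BN|=8/3
final tree: ((A:21/4,(L:5/2,Z:5/2):11/4):29/12,(B:5,N:5):8/3)
total length: 337/12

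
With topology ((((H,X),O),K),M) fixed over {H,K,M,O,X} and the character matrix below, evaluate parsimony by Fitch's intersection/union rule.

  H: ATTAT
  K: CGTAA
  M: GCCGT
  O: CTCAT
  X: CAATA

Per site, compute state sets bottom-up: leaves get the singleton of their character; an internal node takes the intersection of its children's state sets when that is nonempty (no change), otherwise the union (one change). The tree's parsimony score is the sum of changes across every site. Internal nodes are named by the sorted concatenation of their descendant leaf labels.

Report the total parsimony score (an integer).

12

[col 0] HX: children H:{A}, X:{C} ∪→ {A,C}; cost 1
[col 0] HOX: children HX:{A,C}, O:{C} ∩→ {C}; cost 0
[col 0] HKOX: children HOX:{C}, K:{C} ∩→ {C}; cost 0
[col 0] HKMOX: children HKOX:{C}, M:{G} ∪→ {C,G}; cost 1
[col 1] HX: children H:{T}, X:{A} ∪→ {A,T}; cost 1
[col 1] HOX: children HX:{A,T}, O:{T} ∩→ {T}; cost 0
[col 1] HKOX: children HOX:{T}, K:{G} ∪→ {G,T}; cost 1
[col 1] HKMOX: children HKOX:{G,T}, M:{C} ∪→ {C,G,T}; cost 1
[col 2] HX: children H:{T}, X:{A} ∪→ {A,T}; cost 1
[col 2] HOX: children HX:{A,T}, O:{C} ∪→ {A,C,T}; cost 1
[col 2] HKOX: children HOX:{A,C,T}, K:{T} ∩→ {T}; cost 0
[col 2] HKMOX: children HKOX:{T}, M:{C} ∪→ {C,T}; cost 1
[col 3] HX: children H:{A}, X:{T} ∪→ {A,T}; cost 1
[col 3] HOX: children HX:{A,T}, O:{A} ∩→ {A}; cost 0
[col 3] HKOX: children HOX:{A}, K:{A} ∩→ {A}; cost 0
[col 3] HKMOX: children HKOX:{A}, M:{G} ∪→ {A,G}; cost 1
[col 4] HX: children H:{T}, X:{A} ∪→ {A,T}; cost 1
[col 4] HOX: children HX:{A,T}, O:{T} ∩→ {T}; cost 0
[col 4] HKOX: children HOX:{T}, K:{A} ∪→ {A,T}; cost 1
[col 4] HKMOX: children HKOX:{A,T}, M:{T} ∩→ {T}; cost 0
per-site changes: [2, 3, 3, 2, 2]; total = 12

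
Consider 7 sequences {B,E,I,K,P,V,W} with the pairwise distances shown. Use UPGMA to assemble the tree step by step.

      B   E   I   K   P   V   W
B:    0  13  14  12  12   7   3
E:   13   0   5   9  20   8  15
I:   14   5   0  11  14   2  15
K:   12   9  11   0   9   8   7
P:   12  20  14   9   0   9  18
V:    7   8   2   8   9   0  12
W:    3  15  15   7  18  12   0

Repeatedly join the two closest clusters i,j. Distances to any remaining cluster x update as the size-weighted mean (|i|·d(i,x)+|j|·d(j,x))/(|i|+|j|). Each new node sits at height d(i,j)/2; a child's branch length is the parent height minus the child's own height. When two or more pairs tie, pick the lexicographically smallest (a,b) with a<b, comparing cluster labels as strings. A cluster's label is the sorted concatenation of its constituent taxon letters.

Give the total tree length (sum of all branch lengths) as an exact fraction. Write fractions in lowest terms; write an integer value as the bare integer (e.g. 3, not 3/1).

86/3

1. join I+V (d=2) ⇒ IV; edges |I|=1, |V|=1
  updated: d(B,IV)=21/2, d(E,IV)=13/2, d(IV,K)=19/2, d(IV,P)=23/2, d(IV,W)=27/2
2. join B+W (d=3) ⇒ BW; edges |B|=3/2, |W|=3/2
  updated: d(BW,E)=14, d(BW,IV)=12, d(BW,K)=19/2, d(BW,P)=15
3. join E+IV (d=13/2) ⇒ EIV; edges |E|=13/4, |IV|=9/4
  updated: d(BW,EIV)=38/3, d(EIV,K)=28/3, d(EIV,P)=43/3
4. join K+P (d=9) ⇒ KP; edges |K|=9/2, |P|=9/2
  updated: d(BW,KP)=49/4, d(EIV,KP)=71/6
5. join EIV+KP (d=71/6) ⇒ EIKPV; edges |EIV|=8/3, |KP|=17/12
  updated: d(BW,EIKPV)=25/2
6. join BW+EIKPV (d=25/2) ⇒ BEIKPVW; edges |BW|=19/4, |EIKPV|=1/3
final tree: ((B:3/2,W:3/2):19/4,((E:13/4,(I:1,V:1):9/4):8/3,(K:9/2,P:9/2):17/12):1/3)
total length: 86/3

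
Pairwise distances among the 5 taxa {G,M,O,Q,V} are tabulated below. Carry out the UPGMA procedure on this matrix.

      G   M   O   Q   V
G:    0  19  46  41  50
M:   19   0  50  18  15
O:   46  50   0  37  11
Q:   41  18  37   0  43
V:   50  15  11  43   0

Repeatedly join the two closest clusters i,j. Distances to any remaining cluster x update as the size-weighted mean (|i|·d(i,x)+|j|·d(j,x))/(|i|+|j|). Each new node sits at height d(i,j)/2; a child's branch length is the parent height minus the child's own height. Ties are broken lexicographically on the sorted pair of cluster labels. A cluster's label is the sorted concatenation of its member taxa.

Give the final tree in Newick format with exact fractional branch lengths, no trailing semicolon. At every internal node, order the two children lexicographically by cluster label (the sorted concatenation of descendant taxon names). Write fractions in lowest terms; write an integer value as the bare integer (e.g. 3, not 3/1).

step 1: merge (O,V) at d=11; branch lengths O→11/2, V→11/2; new cluster OV
  updated: d(G,OV)=48, d(M,OV)=65/2, d(OV,Q)=40
step 2: merge (M,Q) at d=18; branch lengths M→9, Q→9; new cluster MQ
  updated: d(G,MQ)=30, d(MQ,OV)=145/4
step 3: merge (G,MQ) at d=30; branch lengths G→15, MQ→6; new cluster GMQ
  updated: d(GMQ,OV)=241/6
step 4: merge (GMQ,OV) at d=241/6; branch lengths GMQ→61/12, OV→175/12; new cluster GMOQV
final tree: ((G:15,(M:9,Q:9):6):61/12,(O:11/2,V:11/2):175/12)
total length: 209/3

((G:15,(M:9,Q:9):6):61/12,(O:11/2,V:11/2):175/12)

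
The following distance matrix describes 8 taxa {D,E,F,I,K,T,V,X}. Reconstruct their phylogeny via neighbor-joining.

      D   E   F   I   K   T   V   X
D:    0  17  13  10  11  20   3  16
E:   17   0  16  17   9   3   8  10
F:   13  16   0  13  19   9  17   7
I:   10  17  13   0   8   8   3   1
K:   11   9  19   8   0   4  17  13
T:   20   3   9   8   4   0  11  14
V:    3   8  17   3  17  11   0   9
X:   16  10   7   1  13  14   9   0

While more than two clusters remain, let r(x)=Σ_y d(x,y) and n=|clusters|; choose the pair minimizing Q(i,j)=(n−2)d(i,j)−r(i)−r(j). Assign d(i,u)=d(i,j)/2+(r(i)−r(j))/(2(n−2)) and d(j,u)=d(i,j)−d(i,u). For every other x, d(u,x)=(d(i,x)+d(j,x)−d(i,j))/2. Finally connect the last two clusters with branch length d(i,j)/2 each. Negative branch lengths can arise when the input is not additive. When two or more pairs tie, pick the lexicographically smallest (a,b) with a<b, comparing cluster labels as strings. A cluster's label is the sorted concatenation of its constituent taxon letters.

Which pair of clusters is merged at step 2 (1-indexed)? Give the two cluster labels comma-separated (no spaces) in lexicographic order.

E,T

iteration 1: select D,V (d=3, Q=-140); attach at lengths (10/3, -1/3); label the merged cluster DV
  updated: d(DV,E)=11, d(DV,F)=27/2, d(DV,I)=5, d(DV,K)=25/2, d(DV,T)=14, d(DV,X)=11
iteration 2: select E,T (d=3, Q=-103); attach at lengths (29/10, 1/10); label the merged cluster ET
  updated: d(DV,ET)=11, d(ET,F)=11, d(ET,I)=11, d(ET,K)=5, d(ET,X)=21/2
iteration 3: select ET,K (d=5, Q=-86); attach at lengths (11/8, 29/8); label the merged cluster EKT
  updated: d(DV,EKT)=37/4, d(EKT,F)=25/2, d(EKT,I)=7, d(EKT,X)=37/4
iteration 4: select F,X (d=7, Q=-213/4); attach at lengths (155/24, 13/24); label the merged cluster FX
  updated: d(DV,FX)=35/4, d(EKT,FX)=59/8, d(FX,I)=7/2
iteration 5: select DV,I (d=5, Q=-57/2); attach at lengths (35/8, 5/8); label the merged cluster DIV
  updated: d(DIV,EKT)=45/8, d(DIV,FX)=29/8
iteration 6: select DIV,EKT (d=45/8, Q=-133/8); attach at lengths (15/16, 75/16); label the merged cluster DEIKTV
  updated: d(DEIKTV,FX)=43/16
iteration 7: select DEIKTV,FX (d=43/16); attach at lengths (43/32, 43/32); label the merged cluster DEFIKTVX
final tree: ((((D:10/3,V:-1/3):35/8,I:5/8):15/16,((E:29/10,T:1/10):11/8,K:29/8):75/16):43/32,(F:155/24,X:13/24):43/32)
total length: 501/16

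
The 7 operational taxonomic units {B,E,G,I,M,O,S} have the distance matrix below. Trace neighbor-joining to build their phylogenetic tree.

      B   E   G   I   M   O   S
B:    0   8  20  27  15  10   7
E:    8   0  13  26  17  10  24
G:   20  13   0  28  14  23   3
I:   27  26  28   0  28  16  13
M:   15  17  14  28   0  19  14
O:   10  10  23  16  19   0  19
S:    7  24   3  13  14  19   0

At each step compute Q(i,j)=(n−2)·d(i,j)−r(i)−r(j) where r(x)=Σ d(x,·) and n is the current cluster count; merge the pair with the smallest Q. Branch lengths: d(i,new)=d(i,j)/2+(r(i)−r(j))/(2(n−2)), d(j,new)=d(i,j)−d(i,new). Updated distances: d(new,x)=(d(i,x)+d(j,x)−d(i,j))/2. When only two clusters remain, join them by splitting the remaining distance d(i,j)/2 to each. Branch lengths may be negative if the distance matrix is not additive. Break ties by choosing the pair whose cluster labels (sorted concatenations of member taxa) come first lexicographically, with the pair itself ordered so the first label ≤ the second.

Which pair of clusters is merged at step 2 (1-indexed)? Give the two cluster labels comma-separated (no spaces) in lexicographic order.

step 1: merge (G,S) at d=3, Q=-166; branch lengths G→18/5, S→-3/5; new cluster GS
  updated: d(B,GS)=12, d(E,GS)=17, d(GS,I)=19, d(GS,M)=25/2, d(GS,O)=39/2
step 2: merge (I,O) at d=16, Q=-253/2; branch lengths I→211/16, O→45/16; new cluster IO
  updated: d(B,IO)=21/2, d(E,IO)=10, d(GS,IO)=45/4, d(IO,M)=31/2
step 3: merge (GS,M) at d=25/2, Q=-301/4; branch lengths GS→121/24, M→179/24; new cluster GMS
  updated: d(B,GMS)=29/4, d(E,GMS)=43/4, d(GMS,IO)=57/8
step 4: merge (B,E) at d=8, Q=-77/2; branch lengths B→13/4, E→19/4; new cluster BE
  updated: d(BE,GMS)=5, d(BE,IO)=25/4
step 5: merge (BE,GMS) at d=5, Q=-147/8; branch lengths BE→33/16, GMS→47/16; new cluster BEGMS
  updated: d(BEGMS,IO)=67/16
step 6: merge (BEGMS,IO) at d=67/16; branch lengths BEGMS→67/32, IO→67/32; new cluster BEGIMOS
final tree: (((B:13/4,E:19/4):33/16,((G:18/5,S:-3/5):121/24,M:179/24):47/16):67/32,(I:211/16,O:45/16):67/32)
total length: 779/16

I,O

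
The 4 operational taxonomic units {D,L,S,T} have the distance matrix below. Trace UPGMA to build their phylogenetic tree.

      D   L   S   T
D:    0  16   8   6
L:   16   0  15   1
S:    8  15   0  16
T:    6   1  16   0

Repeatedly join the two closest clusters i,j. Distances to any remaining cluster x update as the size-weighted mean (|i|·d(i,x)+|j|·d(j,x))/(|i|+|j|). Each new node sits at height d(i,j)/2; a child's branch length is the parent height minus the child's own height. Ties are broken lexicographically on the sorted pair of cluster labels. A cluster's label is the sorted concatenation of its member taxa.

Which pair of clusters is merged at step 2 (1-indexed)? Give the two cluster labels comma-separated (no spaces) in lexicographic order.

D,S

1. join L+T (d=1) ⇒ LT; edges |L|=1/2, |T|=1/2
  updated: d(D,LT)=11, d(LT,S)=31/2
2. join D+S (d=8) ⇒ DS; edges |D|=4, |S|=4
  updated: d(DS,LT)=53/4
3. join DS+LT (d=53/4) ⇒ DLST; edges |DS|=21/8, |LT|=49/8
final tree: ((D:4,S:4):21/8,(L:1/2,T:1/2):49/8)
total length: 71/4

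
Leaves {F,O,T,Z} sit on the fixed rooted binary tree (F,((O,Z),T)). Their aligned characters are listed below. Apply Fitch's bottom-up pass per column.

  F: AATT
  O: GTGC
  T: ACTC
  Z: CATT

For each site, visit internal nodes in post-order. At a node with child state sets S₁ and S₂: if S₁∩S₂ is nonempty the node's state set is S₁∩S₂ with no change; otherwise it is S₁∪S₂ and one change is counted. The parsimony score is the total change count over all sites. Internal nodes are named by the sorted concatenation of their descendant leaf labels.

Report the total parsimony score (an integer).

site 0, node OZ: O={G} ∪ Z={C} → {C,G} (+1)
site 0, node OTZ: OZ={C,G} ∪ T={A} → {A,C,G} (+1)
site 0, node FOTZ: F={A} ∩ OTZ={A,C,G} → {A} (+0)
site 1, node OZ: O={T} ∪ Z={A} → {A,T} (+1)
site 1, node OTZ: OZ={A,T} ∪ T={C} → {A,C,T} (+1)
site 1, node FOTZ: F={A} ∩ OTZ={A,C,T} → {A} (+0)
site 2, node OZ: O={G} ∪ Z={T} → {G,T} (+1)
site 2, node OTZ: OZ={G,T} ∩ T={T} → {T} (+0)
site 2, node FOTZ: F={T} ∩ OTZ={T} → {T} (+0)
site 3, node OZ: O={C} ∪ Z={T} → {C,T} (+1)
site 3, node OTZ: OZ={C,T} ∩ T={C} → {C} (+0)
site 3, node FOTZ: F={T} ∪ OTZ={C} → {C,T} (+1)
per-site changes: [2, 2, 1, 2]; total = 7

7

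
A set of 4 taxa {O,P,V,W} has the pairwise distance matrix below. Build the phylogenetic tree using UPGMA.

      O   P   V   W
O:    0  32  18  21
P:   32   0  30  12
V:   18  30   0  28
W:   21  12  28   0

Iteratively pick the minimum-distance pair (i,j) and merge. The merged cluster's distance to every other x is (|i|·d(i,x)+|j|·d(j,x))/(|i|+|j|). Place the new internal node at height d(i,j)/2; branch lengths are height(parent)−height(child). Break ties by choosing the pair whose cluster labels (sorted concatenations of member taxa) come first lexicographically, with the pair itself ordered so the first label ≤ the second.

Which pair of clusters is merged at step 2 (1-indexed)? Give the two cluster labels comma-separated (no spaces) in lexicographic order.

1. join P+W (d=12) ⇒ PW; edges |P|=6, |W|=6
  updated: d(O,PW)=53/2, d(PW,V)=29
2. join O+V (d=18) ⇒ OV; edges |O|=9, |V|=9
  updated: d(OV,PW)=111/4
3. join OV+PW (d=111/4) ⇒ OPVW; edges |OV|=39/8, |PW|=63/8
final tree: ((O:9,V:9):39/8,(P:6,W:6):63/8)
total length: 171/4

O,V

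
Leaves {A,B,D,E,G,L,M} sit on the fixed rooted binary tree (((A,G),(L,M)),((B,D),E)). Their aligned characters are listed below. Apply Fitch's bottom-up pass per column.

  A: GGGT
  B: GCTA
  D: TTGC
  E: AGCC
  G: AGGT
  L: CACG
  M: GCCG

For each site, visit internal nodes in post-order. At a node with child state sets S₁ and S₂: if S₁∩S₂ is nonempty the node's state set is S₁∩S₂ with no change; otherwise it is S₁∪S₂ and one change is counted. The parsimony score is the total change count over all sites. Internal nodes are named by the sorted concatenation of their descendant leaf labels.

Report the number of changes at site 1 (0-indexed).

4

site 0, node AG: A={G} ∪ G={A} → {A,G} (+1)
site 0, node LM: L={C} ∪ M={G} → {C,G} (+1)
site 0, node AGLM: AG={A,G} ∩ LM={C,G} → {G} (+0)
site 0, node BD: B={G} ∪ D={T} → {G,T} (+1)
site 0, node BDE: BD={G,T} ∪ E={A} → {A,G,T} (+1)
site 0, node ABDEGLM: AGLM={G} ∩ BDE={A,G,T} → {G} (+0)
site 1, node AG: A={G} ∩ G={G} → {G} (+0)
site 1, node LM: L={A} ∪ M={C} → {A,C} (+1)
site 1, node AGLM: AG={G} ∪ LM={A,C} → {A,C,G} (+1)
site 1, node BD: B={C} ∪ D={T} → {C,T} (+1)
site 1, node BDE: BD={C,T} ∪ E={G} → {C,G,T} (+1)
site 1, node ABDEGLM: AGLM={A,C,G} ∩ BDE={C,G,T} → {C,G} (+0)
site 2, node AG: A={G} ∩ G={G} → {G} (+0)
site 2, node LM: L={C} ∩ M={C} → {C} (+0)
site 2, node AGLM: AG={G} ∪ LM={C} → {C,G} (+1)
site 2, node BD: B={T} ∪ D={G} → {G,T} (+1)
site 2, node BDE: BD={G,T} ∪ E={C} → {C,G,T} (+1)
site 2, node ABDEGLM: AGLM={C,G} ∩ BDE={C,G,T} → {C,G} (+0)
site 3, node AG: A={T} ∩ G={T} → {T} (+0)
site 3, node LM: L={G} ∩ M={G} → {G} (+0)
site 3, node AGLM: AG={T} ∪ LM={G} → {G,T} (+1)
site 3, node BD: B={A} ∪ D={C} → {A,C} (+1)
site 3, node BDE: BD={A,C} ∩ E={C} → {C} (+0)
site 3, node ABDEGLM: AGLM={G,T} ∪ BDE={C} → {C,G,T} (+1)
per-site changes: [4, 4, 3, 3]; total = 14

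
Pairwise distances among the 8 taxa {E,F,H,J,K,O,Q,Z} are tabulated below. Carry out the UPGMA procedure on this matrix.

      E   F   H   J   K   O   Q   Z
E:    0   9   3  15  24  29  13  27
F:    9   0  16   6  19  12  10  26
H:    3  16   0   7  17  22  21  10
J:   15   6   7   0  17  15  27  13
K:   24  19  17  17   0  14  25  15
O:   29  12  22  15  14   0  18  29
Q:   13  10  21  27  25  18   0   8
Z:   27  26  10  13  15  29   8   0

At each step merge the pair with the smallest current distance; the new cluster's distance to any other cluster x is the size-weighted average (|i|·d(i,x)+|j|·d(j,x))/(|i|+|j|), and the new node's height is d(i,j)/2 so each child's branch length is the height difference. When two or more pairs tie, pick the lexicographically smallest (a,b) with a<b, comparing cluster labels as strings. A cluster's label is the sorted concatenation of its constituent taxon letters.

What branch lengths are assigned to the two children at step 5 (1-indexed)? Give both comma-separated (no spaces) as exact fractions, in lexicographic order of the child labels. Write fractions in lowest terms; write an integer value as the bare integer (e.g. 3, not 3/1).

7,7

step 1: merge (E,H) at d=3; branch lengths E→3/2, H→3/2; new cluster EH
  updated: d(EH,F)=25/2, d(EH,J)=11, d(EH,K)=41/2, d(EH,O)=51/2, d(EH,Q)=17, d(EH,Z)=37/2
step 2: merge (F,J) at d=6; branch lengths F→3, J→3; new cluster FJ
  updated: d(EH,FJ)=47/4, d(FJ,K)=18, d(FJ,O)=27/2, d(FJ,Q)=37/2, d(FJ,Z)=39/2
step 3: merge (Q,Z) at d=8; branch lengths Q→4, Z→4; new cluster QZ
  updated: d(EH,QZ)=71/4, d(FJ,QZ)=19, d(K,QZ)=20, d(O,QZ)=47/2
step 4: merge (EH,FJ) at d=47/4; branch lengths EH→35/8, FJ→23/8; new cluster EFHJ
  updated: d(EFHJ,K)=77/4, d(EFHJ,O)=39/2, d(EFHJ,QZ)=147/8
step 5: merge (K,O) at d=14; branch lengths K→7, O→7; new cluster KO
  updated: d(EFHJ,KO)=155/8, d(KO,QZ)=87/4
step 6: merge (EFHJ,QZ) at d=147/8; branch lengths EFHJ→53/16, QZ→83/16; new cluster EFHJQZ
  updated: d(EFHJQZ,KO)=121/6
step 7: merge (EFHJQZ,KO) at d=121/6; branch lengths EFHJQZ→43/48, KO→37/12; new cluster EFHJKOQZ
final tree: ((((E:3/2,H:3/2):35/8,(F:3,J:3):23/8):53/16,(Q:4,Z:4):83/16):43/48,(K:7,O:7):37/12)
total length: 2435/48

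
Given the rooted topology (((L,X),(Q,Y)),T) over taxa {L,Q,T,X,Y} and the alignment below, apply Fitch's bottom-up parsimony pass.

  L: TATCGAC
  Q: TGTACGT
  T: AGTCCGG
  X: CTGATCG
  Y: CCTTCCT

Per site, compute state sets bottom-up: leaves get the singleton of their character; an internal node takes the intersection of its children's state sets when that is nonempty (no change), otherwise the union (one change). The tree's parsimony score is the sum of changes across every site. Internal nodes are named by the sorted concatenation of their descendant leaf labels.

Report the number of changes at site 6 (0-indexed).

site 0, node LX: L={T} ∪ X={C} → {C,T} (+1)
site 0, node QY: Q={T} ∪ Y={C} → {C,T} (+1)
site 0, node LQXY: LX={C,T} ∩ QY={C,T} → {C,T} (+0)
site 0, node LQTXY: LQXY={C,T} ∪ T={A} → {A,C,T} (+1)
site 1, node LX: L={A} ∪ X={T} → {A,T} (+1)
site 1, node QY: Q={G} ∪ Y={C} → {C,G} (+1)
site 1, node LQXY: LX={A,T} ∪ QY={C,G} → {A,C,G,T} (+1)
site 1, node LQTXY: LQXY={A,C,G,T} ∩ T={G} → {G} (+0)
site 2, node LX: L={T} ∪ X={G} → {G,T} (+1)
site 2, node QY: Q={T} ∩ Y={T} → {T} (+0)
site 2, node LQXY: LX={G,T} ∩ QY={T} → {T} (+0)
site 2, node LQTXY: LQXY={T} ∩ T={T} → {T} (+0)
site 3, node LX: L={C} ∪ X={A} → {A,C} (+1)
site 3, node QY: Q={A} ∪ Y={T} → {A,T} (+1)
site 3, node LQXY: LX={A,C} ∩ QY={A,T} → {A} (+0)
site 3, node LQTXY: LQXY={A} ∪ T={C} → {A,C} (+1)
site 4, node LX: L={G} ∪ X={T} → {G,T} (+1)
site 4, node QY: Q={C} ∩ Y={C} → {C} (+0)
site 4, node LQXY: LX={G,T} ∪ QY={C} → {C,G,T} (+1)
site 4, node LQTXY: LQXY={C,G,T} ∩ T={C} → {C} (+0)
site 5, node LX: L={A} ∪ X={C} → {A,C} (+1)
site 5, node QY: Q={G} ∪ Y={C} → {C,G} (+1)
site 5, node LQXY: LX={A,C} ∩ QY={C,G} → {C} (+0)
site 5, node LQTXY: LQXY={C} ∪ T={G} → {C,G} (+1)
site 6, node LX: L={C} ∪ X={G} → {C,G} (+1)
site 6, node QY: Q={T} ∩ Y={T} → {T} (+0)
site 6, node LQXY: LX={C,G} ∪ QY={T} → {C,G,T} (+1)
site 6, node LQTXY: LQXY={C,G,T} ∩ T={G} → {G} (+0)
per-site changes: [3, 3, 1, 3, 2, 3, 2]; total = 17

2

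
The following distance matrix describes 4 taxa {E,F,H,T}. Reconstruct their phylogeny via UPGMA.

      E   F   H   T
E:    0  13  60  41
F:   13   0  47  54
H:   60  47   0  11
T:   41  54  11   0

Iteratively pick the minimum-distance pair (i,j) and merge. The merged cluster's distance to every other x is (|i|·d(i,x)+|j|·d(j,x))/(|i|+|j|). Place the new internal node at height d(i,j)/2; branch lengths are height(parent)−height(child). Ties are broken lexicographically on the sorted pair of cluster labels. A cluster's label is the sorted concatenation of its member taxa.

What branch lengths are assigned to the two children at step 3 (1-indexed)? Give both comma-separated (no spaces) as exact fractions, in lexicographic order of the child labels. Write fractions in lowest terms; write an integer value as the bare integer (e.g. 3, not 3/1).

75/4,79/4

1. join H+T (d=11) ⇒ HT; edges |H|=11/2, |T|=11/2
  updated: d(E,HT)=101/2, d(F,HT)=101/2
2. join E+F (d=13) ⇒ EF; edges |E|=13/2, |F|=13/2
  updated: d(EF,HT)=101/2
3. join EF+HT (d=101/2) ⇒ EFHT; edges |EF|=75/4, |HT|=79/4
final tree: ((E:13/2,F:13/2):75/4,(H:11/2,T:11/2):79/4)
total length: 125/2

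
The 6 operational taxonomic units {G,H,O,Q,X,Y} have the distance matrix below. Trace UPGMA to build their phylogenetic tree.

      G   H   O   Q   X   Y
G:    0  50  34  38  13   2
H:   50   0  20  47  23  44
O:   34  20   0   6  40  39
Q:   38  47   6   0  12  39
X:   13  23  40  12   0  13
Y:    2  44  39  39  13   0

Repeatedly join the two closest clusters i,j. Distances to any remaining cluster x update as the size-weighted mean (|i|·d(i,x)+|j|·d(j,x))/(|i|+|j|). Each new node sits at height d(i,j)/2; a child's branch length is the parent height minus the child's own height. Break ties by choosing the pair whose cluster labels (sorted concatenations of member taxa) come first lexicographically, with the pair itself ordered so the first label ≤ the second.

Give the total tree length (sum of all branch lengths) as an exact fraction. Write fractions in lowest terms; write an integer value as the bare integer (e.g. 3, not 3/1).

2257/36

step 1: merge (G,Y) at d=2; branch lengths G→1, Y→1; new cluster GY
  updated: d(GY,H)=47, d(GY,O)=73/2, d(GY,Q)=77/2, d(GY,X)=13
step 2: merge (O,Q) at d=6; branch lengths O→3, Q→3; new cluster OQ
  updated: d(GY,OQ)=75/2, d(H,OQ)=67/2, d(OQ,X)=26
step 3: merge (GY,X) at d=13; branch lengths GY→11/2, X→13/2; new cluster GXY
  updated: d(GXY,H)=39, d(GXY,OQ)=101/3
step 4: merge (H,OQ) at d=67/2; branch lengths H→67/4, OQ→55/4; new cluster HOQ
  updated: d(GXY,HOQ)=319/9
step 5: merge (GXY,HOQ) at d=319/9; branch lengths GXY→101/9, HOQ→35/36; new cluster GHOQXY
final tree: (((G:1,Y:1):11/2,X:13/2):101/9,(H:67/4,(O:3,Q:3):55/4):35/36)
total length: 2257/36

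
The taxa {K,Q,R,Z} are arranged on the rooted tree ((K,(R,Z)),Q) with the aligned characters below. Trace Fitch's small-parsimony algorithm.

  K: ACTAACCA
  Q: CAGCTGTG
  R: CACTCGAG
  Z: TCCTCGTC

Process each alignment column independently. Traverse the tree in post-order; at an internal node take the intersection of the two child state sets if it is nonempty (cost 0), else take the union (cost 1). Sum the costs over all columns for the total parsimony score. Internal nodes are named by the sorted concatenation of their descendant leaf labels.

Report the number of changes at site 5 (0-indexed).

RZ@0: {C} ∪ {T} = {C,T} (union, +1)
KRZ@0: {A} ∪ {C,T} = {A,C,T} (union, +1)
KQRZ@0: {A,C,T} ∩ {C} = {C} (intersection, +0)
RZ@1: {A} ∪ {C} = {A,C} (union, +1)
KRZ@1: {C} ∩ {A,C} = {C} (intersection, +0)
KQRZ@1: {C} ∪ {A} = {A,C} (union, +1)
RZ@2: {C} ∩ {C} = {C} (intersection, +0)
KRZ@2: {T} ∪ {C} = {C,T} (union, +1)
KQRZ@2: {C,T} ∪ {G} = {C,G,T} (union, +1)
RZ@3: {T} ∩ {T} = {T} (intersection, +0)
KRZ@3: {A} ∪ {T} = {A,T} (union, +1)
KQRZ@3: {A,T} ∪ {C} = {A,C,T} (union, +1)
RZ@4: {C} ∩ {C} = {C} (intersection, +0)
KRZ@4: {A} ∪ {C} = {A,C} (union, +1)
KQRZ@4: {A,C} ∪ {T} = {A,C,T} (union, +1)
RZ@5: {G} ∩ {G} = {G} (intersection, +0)
KRZ@5: {C} ∪ {G} = {C,G} (union, +1)
KQRZ@5: {C,G} ∩ {G} = {G} (intersection, +0)
RZ@6: {A} ∪ {T} = {A,T} (union, +1)
KRZ@6: {C} ∪ {A,T} = {A,C,T} (union, +1)
KQRZ@6: {A,C,T} ∩ {T} = {T} (intersection, +0)
RZ@7: {G} ∪ {C} = {C,G} (union, +1)
KRZ@7: {A} ∪ {C,G} = {A,C,G} (union, +1)
KQRZ@7: {A,C,G} ∩ {G} = {G} (intersection, +0)
per-site changes: [2, 2, 2, 2, 2, 1, 2, 2]; total = 15

1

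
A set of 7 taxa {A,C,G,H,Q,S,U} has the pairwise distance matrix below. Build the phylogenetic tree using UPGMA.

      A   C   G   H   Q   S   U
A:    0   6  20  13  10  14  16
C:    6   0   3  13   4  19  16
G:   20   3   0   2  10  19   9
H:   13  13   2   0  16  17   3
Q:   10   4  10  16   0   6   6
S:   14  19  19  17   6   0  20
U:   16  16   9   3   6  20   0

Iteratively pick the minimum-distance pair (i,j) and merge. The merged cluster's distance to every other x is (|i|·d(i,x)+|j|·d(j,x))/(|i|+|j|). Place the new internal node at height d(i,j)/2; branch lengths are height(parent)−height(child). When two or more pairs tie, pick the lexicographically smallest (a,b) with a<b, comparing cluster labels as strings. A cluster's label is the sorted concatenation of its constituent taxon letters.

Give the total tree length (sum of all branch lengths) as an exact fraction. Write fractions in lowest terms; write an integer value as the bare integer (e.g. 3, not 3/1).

step 1: merge (G,H) at d=2; branch lengths G→1, H→1; new cluster GH
  updated: d(A,GH)=33/2, d(C,GH)=8, d(GH,Q)=13, d(GH,S)=18, d(GH,U)=6
step 2: merge (C,Q) at d=4; branch lengths C→2, Q→2; new cluster CQ
  updated: d(A,CQ)=8, d(CQ,GH)=21/2, d(CQ,S)=25/2, d(CQ,U)=11
step 3: merge (GH,U) at d=6; branch lengths GH→2, U→3; new cluster GHU
  updated: d(A,GHU)=49/3, d(CQ,GHU)=32/3, d(GHU,S)=56/3
step 4: merge (A,CQ) at d=8; branch lengths A→4, CQ→2; new cluster ACQ
  updated: d(ACQ,GHU)=113/9, d(ACQ,S)=13
step 5: merge (ACQ,GHU) at d=113/9; branch lengths ACQ→41/18, GHU→59/18; new cluster ACGHQU
  updated: d(ACGHQU,S)=95/6
step 6: merge (ACGHQU,S) at d=95/6; branch lengths ACGHQU→59/36, S→95/12; new cluster ACGHQSU
final tree: (((A:4,(C:2,Q:2):2):41/18,((G:1,H:1):2,U:3):59/18):59/36,S:95/12)
total length: 289/9

289/9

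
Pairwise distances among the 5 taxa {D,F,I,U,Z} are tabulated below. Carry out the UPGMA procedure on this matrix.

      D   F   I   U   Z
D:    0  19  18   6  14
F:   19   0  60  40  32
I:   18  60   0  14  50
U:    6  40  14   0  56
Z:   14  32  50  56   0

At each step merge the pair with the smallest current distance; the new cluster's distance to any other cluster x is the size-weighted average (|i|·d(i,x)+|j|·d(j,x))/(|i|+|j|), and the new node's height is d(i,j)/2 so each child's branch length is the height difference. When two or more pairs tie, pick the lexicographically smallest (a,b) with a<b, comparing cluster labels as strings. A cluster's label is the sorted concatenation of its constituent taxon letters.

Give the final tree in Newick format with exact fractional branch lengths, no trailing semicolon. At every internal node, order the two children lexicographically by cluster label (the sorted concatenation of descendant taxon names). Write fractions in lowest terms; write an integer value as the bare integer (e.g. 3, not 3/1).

(((D:3,U:3):5,I:8):143/12,(F:16,Z:16):47/12)

step 1: merge (D,U) at d=6; branch lengths D→3, U→3; new cluster DU
  updated: d(DU,F)=59/2, d(DU,I)=16, d(DU,Z)=35
step 2: merge (DU,I) at d=16; branch lengths DU→5, I→8; new cluster DIU
  updated: d(DIU,F)=119/3, d(DIU,Z)=40
step 3: merge (F,Z) at d=32; branch lengths F→16, Z→16; new cluster FZ
  updated: d(DIU,FZ)=239/6
step 4: merge (DIU,FZ) at d=239/6; branch lengths DIU→143/12, FZ→47/12; new cluster DFIUZ
final tree: (((D:3,U:3):5,I:8):143/12,(F:16,Z:16):47/12)
total length: 401/6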